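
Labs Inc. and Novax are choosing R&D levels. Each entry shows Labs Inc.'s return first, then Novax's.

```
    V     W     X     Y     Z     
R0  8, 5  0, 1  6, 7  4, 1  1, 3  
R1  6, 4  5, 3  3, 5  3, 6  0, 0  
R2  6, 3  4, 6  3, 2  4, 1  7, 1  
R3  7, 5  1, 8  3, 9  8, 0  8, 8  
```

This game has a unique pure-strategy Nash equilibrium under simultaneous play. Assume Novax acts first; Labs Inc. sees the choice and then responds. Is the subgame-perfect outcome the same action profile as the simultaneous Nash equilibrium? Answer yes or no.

Work backward from Labs Inc.'s decision.
- V → Labs Inc. plays R0 (best of 8, 6, 6, 7); Novax gets 5.
- W → Labs Inc. plays R1 (best of 0, 5, 4, 1); Novax gets 3.
- X → Labs Inc. plays R0 (best of 6, 3, 3, 3); Novax gets 7.
- Y → Labs Inc. plays R3 (best of 4, 3, 4, 8); Novax gets 0.
- Z → Labs Inc. plays R3 (best of 1, 0, 7, 8); Novax gets 8.
Among 5, 3, 7, 0, 8, the best is 8 at Z. Subgame-perfect outcome: (R3, Z) with payoffs (8, 8).
For the simultaneous game, intersect best replies.
Labs Inc.'s best replies: V→R0; W→R1; X→R0; Y→R3; Z→R3.
Novax's best replies: R0→X; R1→Y; R2→W; R3→X.
The unique mutual best reply is (R0, X), giving (6, 7).
Sequential outcome (R3, Z) differs from the Nash profile (R0, X).

no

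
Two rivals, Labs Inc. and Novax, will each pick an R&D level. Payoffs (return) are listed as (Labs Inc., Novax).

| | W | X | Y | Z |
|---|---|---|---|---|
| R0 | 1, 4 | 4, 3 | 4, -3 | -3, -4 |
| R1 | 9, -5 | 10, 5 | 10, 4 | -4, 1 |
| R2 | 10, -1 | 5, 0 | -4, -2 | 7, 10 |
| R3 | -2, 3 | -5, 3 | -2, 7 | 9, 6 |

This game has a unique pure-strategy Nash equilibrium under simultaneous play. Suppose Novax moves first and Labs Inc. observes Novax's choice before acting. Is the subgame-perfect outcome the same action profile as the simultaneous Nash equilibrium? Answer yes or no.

Backward induction with Novax moving first.
- W → Labs Inc. plays R2 (best of 1, 9, 10, -2); Novax gets -1.
- X → Labs Inc. plays R1 (best of 4, 10, 5, -5); Novax gets 5.
- Y → Labs Inc. plays R1 (best of 4, 10, -4, -2); Novax gets 4.
- Z → Labs Inc. plays R3 (best of -3, -4, 7, 9); Novax gets 6.
Novax's induced payoffs are -1, 5, 4, 6, so Novax commits to Z. Subgame-perfect outcome: (R3, Z) with payoffs (9, 6).
For the simultaneous game, intersect best replies.
Labs Inc.'s best replies: W→R2; X→R1; Y→R1; Z→R3.
Novax's best replies: R0→W; R1→X; R2→Z; R3→Y.
Only (R1, X) has each player best-responding; Nash payoffs (10, 5).
Sequential outcome (R3, Z) differs from the Nash profile (R1, X).

no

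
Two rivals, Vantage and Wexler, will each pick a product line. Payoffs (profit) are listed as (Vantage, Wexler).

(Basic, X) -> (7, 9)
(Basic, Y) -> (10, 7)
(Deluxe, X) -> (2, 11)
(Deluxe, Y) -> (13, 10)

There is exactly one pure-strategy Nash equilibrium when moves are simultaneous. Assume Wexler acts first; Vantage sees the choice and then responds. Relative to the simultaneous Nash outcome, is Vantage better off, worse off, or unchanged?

Solve by backward induction (Wexler leads).
- X: Vantage compares 7, 2 and picks Basic; Wexler would get 9.
- Y: Vantage compares 10, 13 and picks Deluxe; Wexler would get 10.
Wexler's induced payoffs are 9, 10, so Wexler commits to Y. Subgame-perfect outcome: (Deluxe, Y) with payoffs (13, 10).
For the simultaneous game, intersect best replies.
Vantage's best replies: X→Basic; Y→Deluxe.
Wexler's best replies: Basic→X; Deluxe→X.
Only (Basic, X) has each player best-responding; Nash payoffs (7, 9).
Vantage earns 13 sequentially versus 7 at the Nash outcome: better off.

better off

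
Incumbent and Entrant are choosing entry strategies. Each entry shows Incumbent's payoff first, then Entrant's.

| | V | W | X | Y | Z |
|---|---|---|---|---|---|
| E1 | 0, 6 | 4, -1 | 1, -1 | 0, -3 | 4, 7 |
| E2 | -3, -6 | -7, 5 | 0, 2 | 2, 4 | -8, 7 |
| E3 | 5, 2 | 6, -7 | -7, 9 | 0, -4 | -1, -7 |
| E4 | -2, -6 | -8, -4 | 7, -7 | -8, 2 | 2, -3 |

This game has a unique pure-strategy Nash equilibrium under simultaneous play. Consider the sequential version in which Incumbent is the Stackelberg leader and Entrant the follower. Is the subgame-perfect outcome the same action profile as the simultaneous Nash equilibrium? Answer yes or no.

yes

Work backward from Entrant's decision.
- E1: BR = Z, leader payoff 4.
- E2: BR = Z, leader payoff -8.
- E3: BR = X, leader payoff -7.
- E4: BR = Y, leader payoff -8.
Maximizing over 4, -8, -7, -8, Incumbent chooses E1. Subgame-perfect outcome: (E1, Z) with payoffs (4, 7).
Under simultaneous play:
Incumbent's best replies: V→E3; W→E3; X→E4; Y→E2; Z→E1.
Entrant's best replies: E1→Z; E2→Z; E3→X; E4→Y.
Only (E1, Z) has each player best-responding; Nash payoffs (4, 7).
Sequential outcome (E1, Z) coincides with the Nash profile (E1, Z).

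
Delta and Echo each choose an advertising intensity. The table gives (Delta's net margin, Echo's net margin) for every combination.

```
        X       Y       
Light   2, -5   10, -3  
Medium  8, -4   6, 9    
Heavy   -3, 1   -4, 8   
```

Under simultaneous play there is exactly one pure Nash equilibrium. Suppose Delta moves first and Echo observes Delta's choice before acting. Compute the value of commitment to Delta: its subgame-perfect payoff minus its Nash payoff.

Work backward from Echo's decision.
- Light: BR = Y, leader payoff 10.
- Medium: BR = Y, leader payoff 6.
- Heavy: BR = Y, leader payoff -4.
Maximizing over 10, 6, -4, Delta chooses Light. Subgame-perfect outcome: (Light, Y) with payoffs (10, -3).
Under simultaneous play:
Delta's best replies: X→Medium; Y→Light.
Echo's best replies: Light→Y; Medium→Y; Heavy→Y.
The unique mutual best reply is (Light, Y), giving (10, -3).
Delta's commitment gain: 10 − 10 = 0.

0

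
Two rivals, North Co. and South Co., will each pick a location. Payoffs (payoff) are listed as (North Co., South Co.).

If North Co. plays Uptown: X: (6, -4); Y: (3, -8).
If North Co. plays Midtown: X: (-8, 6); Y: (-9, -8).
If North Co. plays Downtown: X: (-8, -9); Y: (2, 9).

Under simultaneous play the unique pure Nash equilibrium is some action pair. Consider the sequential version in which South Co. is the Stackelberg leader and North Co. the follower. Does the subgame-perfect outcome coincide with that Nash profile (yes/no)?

yes

Backward induction with South Co. moving first.
- X: BR = Uptown, leader payoff -4.
- Y: BR = Uptown, leader payoff -8.
South Co.'s induced payoffs are -4, -8, so South Co. commits to X. Subgame-perfect outcome: (Uptown, X) with payoffs (6, -4).
For the simultaneous game, intersect best replies.
North Co.'s best replies: X→Uptown; Y→Uptown.
South Co.'s best replies: Uptown→X; Midtown→X; Downtown→Y.
The unique mutual best reply is (Uptown, X), giving (6, -4).
Sequential outcome (Uptown, X) coincides with the Nash profile (Uptown, X).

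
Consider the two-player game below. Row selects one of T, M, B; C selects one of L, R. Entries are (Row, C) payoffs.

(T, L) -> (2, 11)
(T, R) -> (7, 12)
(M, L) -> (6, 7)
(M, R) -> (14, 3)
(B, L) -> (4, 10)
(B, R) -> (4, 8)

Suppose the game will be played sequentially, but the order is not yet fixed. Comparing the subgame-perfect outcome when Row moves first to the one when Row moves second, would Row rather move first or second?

If Row leads: C's best replies are T→R, M→L, B→L; Row's induced payoffs 7, 6, 4; outcome (T, R), payoffs (7, 12).
If C leads: Row's best replies are L→M, R→M; C's induced payoffs 7, 3; outcome (M, L), payoffs (6, 7).
Row gets 7 moving first and 6 moving second, so Row prefers to move first.

first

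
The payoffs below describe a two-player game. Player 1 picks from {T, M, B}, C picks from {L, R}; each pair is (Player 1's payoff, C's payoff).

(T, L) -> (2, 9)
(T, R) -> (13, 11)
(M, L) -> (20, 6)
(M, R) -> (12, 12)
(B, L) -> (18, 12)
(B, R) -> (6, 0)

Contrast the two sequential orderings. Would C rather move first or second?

If Player 1 leads: C's best replies are T→R, M→R, B→L; Player 1's induced payoffs 13, 12, 18; outcome (B, L), payoffs (18, 12).
If C leads: Player 1's best replies are L→M, R→T; C's induced payoffs 6, 11; outcome (T, R), payoffs (13, 11).
C gets 11 moving first and 12 moving second, so C prefers to move second.

second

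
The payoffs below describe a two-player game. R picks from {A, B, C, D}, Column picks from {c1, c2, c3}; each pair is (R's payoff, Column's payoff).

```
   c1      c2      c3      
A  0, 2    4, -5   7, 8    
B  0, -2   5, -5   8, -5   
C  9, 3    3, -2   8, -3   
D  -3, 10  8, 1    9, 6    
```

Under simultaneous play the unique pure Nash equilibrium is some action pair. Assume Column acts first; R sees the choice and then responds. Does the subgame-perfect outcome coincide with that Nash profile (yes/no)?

no

Backward induction with Column moving first.
- c1: BR = C, leader payoff 3.
- c2: BR = D, leader payoff 1.
- c3: BR = D, leader payoff 6.
Maximizing over 3, 1, 6, Column chooses c3. Subgame-perfect outcome: (D, c3) with payoffs (9, 6).
Now find the simultaneous Nash equilibrium.
R's best replies: c1→C; c2→D; c3→D.
Column's best replies: A→c3; B→c1; C→c1; D→c1.
The unique mutual best reply is (C, c1), giving (9, 3).
Sequential outcome (D, c3) differs from the Nash profile (C, c1).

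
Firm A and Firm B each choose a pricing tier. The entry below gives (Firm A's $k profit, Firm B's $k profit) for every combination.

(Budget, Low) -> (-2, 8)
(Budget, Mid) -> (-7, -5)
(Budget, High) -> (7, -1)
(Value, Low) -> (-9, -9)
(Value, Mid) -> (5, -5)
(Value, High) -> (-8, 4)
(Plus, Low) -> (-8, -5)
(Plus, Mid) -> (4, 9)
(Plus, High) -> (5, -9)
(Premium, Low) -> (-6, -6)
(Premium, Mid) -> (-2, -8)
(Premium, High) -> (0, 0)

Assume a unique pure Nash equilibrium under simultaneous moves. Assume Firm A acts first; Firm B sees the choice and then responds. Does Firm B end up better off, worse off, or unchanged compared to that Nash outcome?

Solve by backward induction (Firm A leads).
- Budget: BR = Low, leader payoff -2.
- Value: BR = High, leader payoff -8.
- Plus: BR = Mid, leader payoff 4.
- Premium: BR = High, leader payoff 0.
Firm A's induced payoffs are -2, -8, 4, 0, so Firm A commits to Plus. Subgame-perfect outcome: (Plus, Mid) with payoffs (4, 9).
Now find the simultaneous Nash equilibrium.
Firm A's best replies: Low→Budget; Mid→Value; High→Budget.
Firm B's best replies: Budget→Low; Value→High; Plus→Mid; Premium→High.
Only (Budget, Low) has each player best-responding; Nash payoffs (-2, 8).
Firm B earns 9 sequentially versus 8 at the Nash outcome: better off.

better off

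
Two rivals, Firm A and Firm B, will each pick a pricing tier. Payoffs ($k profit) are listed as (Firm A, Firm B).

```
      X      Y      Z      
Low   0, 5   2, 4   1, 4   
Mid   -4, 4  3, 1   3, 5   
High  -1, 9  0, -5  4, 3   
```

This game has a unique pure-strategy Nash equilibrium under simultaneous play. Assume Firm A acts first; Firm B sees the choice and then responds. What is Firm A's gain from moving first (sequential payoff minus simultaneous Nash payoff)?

Backward induction with Firm A moving first.
- Low: Firm B compares 5, 4, 4 and picks X; Firm A would get 0.
- Mid: Firm B compares 4, 1, 5 and picks Z; Firm A would get 3.
- High: Firm B compares 9, -5, 3 and picks X; Firm A would get -1.
Maximizing over 0, 3, -1, Firm A chooses Mid. Subgame-perfect outcome: (Mid, Z) with payoffs (3, 5).
Now find the simultaneous Nash equilibrium.
Firm A's best replies: X→Low; Y→Mid; Z→High.
Firm B's best replies: Low→X; Mid→Z; High→X.
The unique mutual best reply is (Low, X), giving (0, 5).
Firm A's commitment gain: 3 − 0 = 3.

3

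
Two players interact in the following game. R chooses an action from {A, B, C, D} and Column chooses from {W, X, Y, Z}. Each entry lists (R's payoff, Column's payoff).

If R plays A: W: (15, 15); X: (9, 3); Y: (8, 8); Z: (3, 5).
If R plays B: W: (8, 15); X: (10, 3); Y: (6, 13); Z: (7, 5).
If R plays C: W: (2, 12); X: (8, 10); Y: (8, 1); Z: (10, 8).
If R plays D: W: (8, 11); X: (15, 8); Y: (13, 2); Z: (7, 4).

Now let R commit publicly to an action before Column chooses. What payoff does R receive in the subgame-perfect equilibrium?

15

Work backward from Column's decision.
- A: Column compares 15, 3, 8, 5 and picks W; R would get 15.
- B: Column compares 15, 3, 13, 5 and picks W; R would get 8.
- C: Column compares 12, 10, 1, 8 and picks W; R would get 2.
- D: Column compares 11, 8, 2, 4 and picks W; R would get 8.
R's induced payoffs are 15, 8, 2, 8, so R commits to A. Subgame-perfect outcome: (A, W) with payoffs (15, 15).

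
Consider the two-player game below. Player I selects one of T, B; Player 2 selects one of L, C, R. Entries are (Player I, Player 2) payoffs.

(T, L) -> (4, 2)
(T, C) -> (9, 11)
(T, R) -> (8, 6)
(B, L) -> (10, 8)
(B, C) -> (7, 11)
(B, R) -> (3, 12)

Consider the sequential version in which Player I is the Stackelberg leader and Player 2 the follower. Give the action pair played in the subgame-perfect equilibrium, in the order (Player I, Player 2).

(T, C)

Backward induction with Player I moving first.
- T: BR = C, leader payoff 9.
- B: BR = R, leader payoff 3.
Player I's induced payoffs are 9, 3, so Player I commits to T. Subgame-perfect outcome: (T, C) with payoffs (9, 11).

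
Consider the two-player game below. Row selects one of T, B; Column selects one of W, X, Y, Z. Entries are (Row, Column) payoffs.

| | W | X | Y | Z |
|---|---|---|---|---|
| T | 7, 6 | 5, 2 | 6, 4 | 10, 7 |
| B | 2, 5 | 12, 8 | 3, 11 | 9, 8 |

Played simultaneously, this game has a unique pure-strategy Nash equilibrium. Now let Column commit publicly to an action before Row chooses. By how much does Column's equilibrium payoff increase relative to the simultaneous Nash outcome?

1

Backward induction with Column moving first.
- W → Row plays T (best of 7, 2); Column gets 6.
- X → Row plays B (best of 5, 12); Column gets 8.
- Y → Row plays T (best of 6, 3); Column gets 4.
- Z → Row plays T (best of 10, 9); Column gets 7.
Column's induced payoffs are 6, 8, 4, 7, so Column commits to X. Subgame-perfect outcome: (B, X) with payoffs (12, 8).
Under simultaneous play:
Row's best replies: W→T; X→B; Y→T; Z→T.
Column's best replies: T→Z; B→Y.
The unique mutual best reply is (T, Z), giving (10, 7).
Column's commitment gain: 8 − 7 = 1.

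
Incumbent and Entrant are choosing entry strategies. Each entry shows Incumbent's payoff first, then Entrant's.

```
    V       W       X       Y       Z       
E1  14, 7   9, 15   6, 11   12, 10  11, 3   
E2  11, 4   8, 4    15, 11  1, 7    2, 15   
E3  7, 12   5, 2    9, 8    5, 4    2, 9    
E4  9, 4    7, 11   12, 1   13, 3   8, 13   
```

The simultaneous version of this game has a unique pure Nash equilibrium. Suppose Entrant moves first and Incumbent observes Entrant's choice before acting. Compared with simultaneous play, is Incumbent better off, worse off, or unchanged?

Solve by backward induction (Entrant leads).
- V: BR = E1, leader payoff 7.
- W: BR = E1, leader payoff 15.
- X: BR = E2, leader payoff 11.
- Y: BR = E4, leader payoff 3.
- Z: BR = E1, leader payoff 3.
Among 7, 15, 11, 3, 3, the best is 15 at W. Subgame-perfect outcome: (E1, W) with payoffs (9, 15).
Under simultaneous play:
Incumbent's best replies: V→E1; W→E1; X→E2; Y→E4; Z→E1.
Entrant's best replies: E1→W; E2→Z; E3→V; E4→Z.
The unique mutual best reply is (E1, W), giving (9, 15).
Incumbent earns 9 sequentially versus 9 at the Nash outcome: unchanged.

unchanged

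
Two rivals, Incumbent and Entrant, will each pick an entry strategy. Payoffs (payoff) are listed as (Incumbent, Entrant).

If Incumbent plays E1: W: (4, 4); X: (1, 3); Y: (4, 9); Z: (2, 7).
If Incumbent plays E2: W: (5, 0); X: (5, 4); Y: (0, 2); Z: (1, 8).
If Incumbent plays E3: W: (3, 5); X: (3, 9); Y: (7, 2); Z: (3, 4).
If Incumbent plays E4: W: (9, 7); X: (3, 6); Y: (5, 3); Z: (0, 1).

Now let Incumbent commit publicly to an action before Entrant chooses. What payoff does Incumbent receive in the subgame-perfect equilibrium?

Entrant best-responds to each possible Incumbent move:
- E1: BR = Y, leader payoff 4.
- E2: BR = Z, leader payoff 1.
- E3: BR = X, leader payoff 3.
- E4: BR = W, leader payoff 9.
Among 4, 1, 3, 9, the best is 9 at E4. Subgame-perfect outcome: (E4, W) with payoffs (9, 7).

9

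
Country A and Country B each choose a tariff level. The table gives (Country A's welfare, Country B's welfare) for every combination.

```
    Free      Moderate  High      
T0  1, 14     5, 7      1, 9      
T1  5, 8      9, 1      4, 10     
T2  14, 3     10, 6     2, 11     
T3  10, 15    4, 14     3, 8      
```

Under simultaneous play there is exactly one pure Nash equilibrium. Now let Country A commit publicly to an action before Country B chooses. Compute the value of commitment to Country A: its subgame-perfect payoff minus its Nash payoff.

Work backward from Country B's decision.
- T0 → Country B plays Free (best of 14, 7, 9); Country A gets 1.
- T1 → Country B plays High (best of 8, 1, 10); Country A gets 4.
- T2 → Country B plays High (best of 3, 6, 11); Country A gets 2.
- T3 → Country B plays Free (best of 15, 14, 8); Country A gets 10.
Maximizing over 1, 4, 2, 10, Country A chooses T3. Subgame-perfect outcome: (T3, Free) with payoffs (10, 15).
Now find the simultaneous Nash equilibrium.
Country A's best replies: Free→T2; Moderate→T2; High→T1.
Country B's best replies: T0→Free; T1→High; T2→High; T3→Free.
The unique mutual best reply is (T1, High), giving (4, 10).
Country A's commitment gain: 10 − 4 = 6.

6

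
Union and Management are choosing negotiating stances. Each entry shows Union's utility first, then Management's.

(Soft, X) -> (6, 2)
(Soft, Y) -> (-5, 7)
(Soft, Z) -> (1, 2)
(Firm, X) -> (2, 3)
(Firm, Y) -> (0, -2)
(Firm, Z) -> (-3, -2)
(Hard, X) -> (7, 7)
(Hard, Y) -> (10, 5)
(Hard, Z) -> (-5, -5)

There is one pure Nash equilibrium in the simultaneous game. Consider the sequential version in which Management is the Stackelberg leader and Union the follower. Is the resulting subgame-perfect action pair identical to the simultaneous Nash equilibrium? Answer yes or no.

yes

Solve by backward induction (Management leads).
- X: BR = Hard, leader payoff 7.
- Y: BR = Hard, leader payoff 5.
- Z: BR = Soft, leader payoff 2.
Management's induced payoffs are 7, 5, 2, so Management commits to X. Subgame-perfect outcome: (Hard, X) with payoffs (7, 7).
For the simultaneous game, intersect best replies.
Union's best replies: X→Hard; Y→Hard; Z→Soft.
Management's best replies: Soft→Y; Firm→X; Hard→X.
Only (Hard, X) has each player best-responding; Nash payoffs (7, 7).
Sequential outcome (Hard, X) coincides with the Nash profile (Hard, X).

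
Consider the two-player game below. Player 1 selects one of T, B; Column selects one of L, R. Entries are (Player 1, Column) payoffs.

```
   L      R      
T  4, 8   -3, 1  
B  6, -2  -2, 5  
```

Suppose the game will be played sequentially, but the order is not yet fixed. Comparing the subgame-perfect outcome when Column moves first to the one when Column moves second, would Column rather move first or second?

second

If Player 1 leads: Column's best replies are T→L, B→R; Player 1's induced payoffs 4, -2; outcome (T, L), payoffs (4, 8).
If Column leads: Player 1's best replies are L→B, R→B; Column's induced payoffs -2, 5; outcome (B, R), payoffs (-2, 5).
Column gets 5 moving first and 8 moving second, so Column prefers to move second.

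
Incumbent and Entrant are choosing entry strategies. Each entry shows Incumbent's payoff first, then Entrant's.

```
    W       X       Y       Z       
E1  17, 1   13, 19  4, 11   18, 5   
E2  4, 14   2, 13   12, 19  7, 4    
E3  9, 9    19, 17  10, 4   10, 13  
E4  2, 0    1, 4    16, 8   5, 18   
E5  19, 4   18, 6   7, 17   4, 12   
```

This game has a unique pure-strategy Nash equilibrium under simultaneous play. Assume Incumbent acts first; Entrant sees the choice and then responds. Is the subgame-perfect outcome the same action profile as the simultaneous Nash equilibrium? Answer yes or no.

yes

Work backward from Entrant's decision.
- E1: Entrant compares 1, 19, 11, 5 and picks X; Incumbent would get 13.
- E2: Entrant compares 14, 13, 19, 4 and picks Y; Incumbent would get 12.
- E3: Entrant compares 9, 17, 4, 13 and picks X; Incumbent would get 19.
- E4: Entrant compares 0, 4, 8, 18 and picks Z; Incumbent would get 5.
- E5: Entrant compares 4, 6, 17, 12 and picks Y; Incumbent would get 7.
Incumbent's induced payoffs are 13, 12, 19, 5, 7, so Incumbent commits to E3. Subgame-perfect outcome: (E3, X) with payoffs (19, 17).
Under simultaneous play:
Incumbent's best replies: W→E5; X→E3; Y→E4; Z→E1.
Entrant's best replies: E1→X; E2→Y; E3→X; E4→Z; E5→Y.
The unique mutual best reply is (E3, X), giving (19, 17).
Sequential outcome (E3, X) coincides with the Nash profile (E3, X).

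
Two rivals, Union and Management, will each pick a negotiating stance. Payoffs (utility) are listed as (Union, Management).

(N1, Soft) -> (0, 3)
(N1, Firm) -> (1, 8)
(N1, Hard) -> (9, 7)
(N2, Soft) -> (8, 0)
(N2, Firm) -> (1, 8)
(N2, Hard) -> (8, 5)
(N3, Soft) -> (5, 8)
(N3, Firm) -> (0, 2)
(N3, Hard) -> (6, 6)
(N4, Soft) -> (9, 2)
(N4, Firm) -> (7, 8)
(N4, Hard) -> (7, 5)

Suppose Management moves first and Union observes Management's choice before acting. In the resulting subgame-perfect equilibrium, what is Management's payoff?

Work backward from Union's decision.
- Soft: BR = N4, leader payoff 2.
- Firm: BR = N4, leader payoff 8.
- Hard: BR = N1, leader payoff 7.
Management's induced payoffs are 2, 8, 7, so Management commits to Firm. Subgame-perfect outcome: (N4, Firm) with payoffs (7, 8).

8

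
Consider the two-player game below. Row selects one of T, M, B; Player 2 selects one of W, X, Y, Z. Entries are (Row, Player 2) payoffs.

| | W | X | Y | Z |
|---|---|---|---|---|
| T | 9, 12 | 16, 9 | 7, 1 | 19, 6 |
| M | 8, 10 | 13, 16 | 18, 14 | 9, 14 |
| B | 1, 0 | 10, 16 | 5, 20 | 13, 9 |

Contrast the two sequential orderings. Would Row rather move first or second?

If Row leads: Player 2's best replies are T→W, M→X, B→Y; Row's induced payoffs 9, 13, 5; outcome (M, X), payoffs (13, 16).
If Player 2 leads: Row's best replies are W→T, X→T, Y→M, Z→T; Player 2's induced payoffs 12, 9, 14, 6; outcome (M, Y), payoffs (18, 14).
Row gets 13 moving first and 18 moving second, so Row prefers to move second.

second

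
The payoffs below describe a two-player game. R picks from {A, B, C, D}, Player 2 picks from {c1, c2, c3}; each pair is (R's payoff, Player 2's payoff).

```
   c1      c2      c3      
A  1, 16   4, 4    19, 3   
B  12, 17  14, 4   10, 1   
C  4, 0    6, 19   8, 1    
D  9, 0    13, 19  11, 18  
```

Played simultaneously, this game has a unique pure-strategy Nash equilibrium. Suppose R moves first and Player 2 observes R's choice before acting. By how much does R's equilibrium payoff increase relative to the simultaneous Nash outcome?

Backward induction with R moving first.
- A → Player 2 plays c1 (best of 16, 4, 3); R gets 1.
- B → Player 2 plays c1 (best of 17, 4, 1); R gets 12.
- C → Player 2 plays c2 (best of 0, 19, 1); R gets 6.
- D → Player 2 plays c2 (best of 0, 19, 18); R gets 13.
R's induced payoffs are 1, 12, 6, 13, so R commits to D. Subgame-perfect outcome: (D, c2) with payoffs (13, 19).
Now find the simultaneous Nash equilibrium.
R's best replies: c1→B; c2→B; c3→A.
Player 2's best replies: A→c1; B→c1; C→c2; D→c2.
The unique mutual best reply is (B, c1), giving (12, 17).
R's commitment gain: 13 − 12 = 1.

1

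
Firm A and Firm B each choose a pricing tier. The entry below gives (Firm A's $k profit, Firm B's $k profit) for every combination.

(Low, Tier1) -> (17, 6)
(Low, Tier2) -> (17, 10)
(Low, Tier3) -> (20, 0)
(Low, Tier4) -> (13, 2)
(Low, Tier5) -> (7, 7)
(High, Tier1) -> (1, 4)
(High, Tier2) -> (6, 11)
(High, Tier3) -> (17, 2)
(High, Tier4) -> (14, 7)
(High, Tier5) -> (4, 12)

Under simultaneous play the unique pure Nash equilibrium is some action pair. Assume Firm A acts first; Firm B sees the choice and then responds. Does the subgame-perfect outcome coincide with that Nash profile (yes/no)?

Work backward from Firm B's decision.
- Low: BR = Tier2, leader payoff 17.
- High: BR = Tier5, leader payoff 4.
Firm A's induced payoffs are 17, 4, so Firm A commits to Low. Subgame-perfect outcome: (Low, Tier2) with payoffs (17, 10).
Now find the simultaneous Nash equilibrium.
Firm A's best replies: Tier1→Low; Tier2→Low; Tier3→Low; Tier4→High; Tier5→Low.
Firm B's best replies: Low→Tier2; High→Tier5.
Only (Low, Tier2) has each player best-responding; Nash payoffs (17, 10).
Sequential outcome (Low, Tier2) coincides with the Nash profile (Low, Tier2).

yes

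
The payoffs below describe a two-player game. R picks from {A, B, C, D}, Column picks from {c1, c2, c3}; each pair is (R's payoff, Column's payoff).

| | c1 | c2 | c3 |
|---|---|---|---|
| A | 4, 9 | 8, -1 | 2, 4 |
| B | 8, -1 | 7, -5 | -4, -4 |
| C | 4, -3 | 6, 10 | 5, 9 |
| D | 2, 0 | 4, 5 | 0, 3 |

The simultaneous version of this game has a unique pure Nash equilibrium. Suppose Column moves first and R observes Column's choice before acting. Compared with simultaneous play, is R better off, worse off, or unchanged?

worse off

R best-responds to each possible Column move:
- c1: R compares 4, 8, 4, 2 and picks B; Column would get -1.
- c2: R compares 8, 7, 6, 4 and picks A; Column would get -1.
- c3: R compares 2, -4, 5, 0 and picks C; Column would get 9.
Maximizing over -1, -1, 9, Column chooses c3. Subgame-perfect outcome: (C, c3) with payoffs (5, 9).
Now find the simultaneous Nash equilibrium.
R's best replies: c1→B; c2→A; c3→C.
Column's best replies: A→c1; B→c1; C→c2; D→c2.
The unique mutual best reply is (B, c1), giving (8, -1).
R earns 5 sequentially versus 8 at the Nash outcome: worse off.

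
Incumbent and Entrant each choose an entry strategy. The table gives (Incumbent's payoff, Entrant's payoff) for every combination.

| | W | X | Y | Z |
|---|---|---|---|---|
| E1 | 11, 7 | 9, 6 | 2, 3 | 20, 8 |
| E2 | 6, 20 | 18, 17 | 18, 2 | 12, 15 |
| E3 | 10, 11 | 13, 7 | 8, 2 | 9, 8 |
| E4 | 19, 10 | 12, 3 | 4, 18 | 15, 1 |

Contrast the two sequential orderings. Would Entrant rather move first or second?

first

If Incumbent leads: Entrant's best replies are E1→Z, E2→W, E3→W, E4→Y; Incumbent's induced payoffs 20, 6, 10, 4; outcome (E1, Z), payoffs (20, 8).
If Entrant leads: Incumbent's best replies are W→E4, X→E2, Y→E2, Z→E1; Entrant's induced payoffs 10, 17, 2, 8; outcome (E2, X), payoffs (18, 17).
Entrant gets 17 moving first and 8 moving second, so Entrant prefers to move first.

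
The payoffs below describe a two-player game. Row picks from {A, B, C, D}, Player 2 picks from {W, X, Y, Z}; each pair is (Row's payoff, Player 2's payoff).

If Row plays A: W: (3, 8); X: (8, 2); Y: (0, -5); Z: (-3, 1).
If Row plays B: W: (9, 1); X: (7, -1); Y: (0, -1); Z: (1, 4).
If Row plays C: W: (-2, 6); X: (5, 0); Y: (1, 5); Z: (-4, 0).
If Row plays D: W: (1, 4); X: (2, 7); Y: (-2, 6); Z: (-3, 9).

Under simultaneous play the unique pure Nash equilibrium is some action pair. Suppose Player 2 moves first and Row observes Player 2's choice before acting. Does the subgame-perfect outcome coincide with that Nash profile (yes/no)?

no

Backward induction with Player 2 moving first.
- W: Row compares 3, 9, -2, 1 and picks B; Player 2 would get 1.
- X: Row compares 8, 7, 5, 2 and picks A; Player 2 would get 2.
- Y: Row compares 0, 0, 1, -2 and picks C; Player 2 would get 5.
- Z: Row compares -3, 1, -4, -3 and picks B; Player 2 would get 4.
Player 2's induced payoffs are 1, 2, 5, 4, so Player 2 commits to Y. Subgame-perfect outcome: (C, Y) with payoffs (1, 5).
Now find the simultaneous Nash equilibrium.
Row's best replies: W→B; X→A; Y→C; Z→B.
Player 2's best replies: A→W; B→Z; C→W; D→Z.
The unique mutual best reply is (B, Z), giving (1, 4).
Sequential outcome (C, Y) differs from the Nash profile (B, Z).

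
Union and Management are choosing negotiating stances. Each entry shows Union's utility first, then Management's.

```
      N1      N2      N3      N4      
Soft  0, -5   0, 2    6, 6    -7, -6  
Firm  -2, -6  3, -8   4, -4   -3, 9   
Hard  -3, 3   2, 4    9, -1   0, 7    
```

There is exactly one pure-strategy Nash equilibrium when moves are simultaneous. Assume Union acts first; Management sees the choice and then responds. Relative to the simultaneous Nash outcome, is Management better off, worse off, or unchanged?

worse off

Solve by backward induction (Union leads).
- Soft: Management compares -5, 2, 6, -6 and picks N3; Union would get 6.
- Firm: Management compares -6, -8, -4, 9 and picks N4; Union would get -3.
- Hard: Management compares 3, 4, -1, 7 and picks N4; Union would get 0.
Union's induced payoffs are 6, -3, 0, so Union commits to Soft. Subgame-perfect outcome: (Soft, N3) with payoffs (6, 6).
Now find the simultaneous Nash equilibrium.
Union's best replies: N1→Soft; N2→Firm; N3→Hard; N4→Hard.
Management's best replies: Soft→N3; Firm→N4; Hard→N4.
The unique mutual best reply is (Hard, N4), giving (0, 7).
Management earns 6 sequentially versus 7 at the Nash outcome: worse off.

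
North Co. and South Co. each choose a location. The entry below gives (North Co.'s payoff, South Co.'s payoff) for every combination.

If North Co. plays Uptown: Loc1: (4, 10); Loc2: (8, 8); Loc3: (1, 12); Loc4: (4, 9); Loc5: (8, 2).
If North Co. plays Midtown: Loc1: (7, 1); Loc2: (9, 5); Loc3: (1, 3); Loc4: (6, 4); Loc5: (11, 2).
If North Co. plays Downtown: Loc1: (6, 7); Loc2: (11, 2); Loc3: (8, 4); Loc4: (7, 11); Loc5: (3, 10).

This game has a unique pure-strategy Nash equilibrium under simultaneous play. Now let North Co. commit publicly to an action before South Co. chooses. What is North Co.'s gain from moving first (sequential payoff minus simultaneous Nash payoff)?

Backward induction with North Co. moving first.
- Uptown: BR = Loc3, leader payoff 1.
- Midtown: BR = Loc2, leader payoff 9.
- Downtown: BR = Loc4, leader payoff 7.
Among 1, 9, 7, the best is 9 at Midtown. Subgame-perfect outcome: (Midtown, Loc2) with payoffs (9, 5).
Now find the simultaneous Nash equilibrium.
North Co.'s best replies: Loc1→Midtown; Loc2→Downtown; Loc3→Downtown; Loc4→Downtown; Loc5→Midtown.
South Co.'s best replies: Uptown→Loc3; Midtown→Loc2; Downtown→Loc4.
Only (Downtown, Loc4) has each player best-responding; Nash payoffs (7, 11).
North Co.'s commitment gain: 9 − 7 = 2.

2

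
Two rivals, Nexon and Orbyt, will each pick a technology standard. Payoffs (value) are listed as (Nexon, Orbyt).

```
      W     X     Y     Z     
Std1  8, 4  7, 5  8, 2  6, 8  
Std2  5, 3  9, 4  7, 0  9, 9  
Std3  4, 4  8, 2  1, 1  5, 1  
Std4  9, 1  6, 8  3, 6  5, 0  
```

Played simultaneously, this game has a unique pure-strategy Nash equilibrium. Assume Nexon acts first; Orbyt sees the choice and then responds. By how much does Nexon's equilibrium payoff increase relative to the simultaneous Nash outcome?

0

Work backward from Orbyt's decision.
- Std1 → Orbyt plays Z (best of 4, 5, 2, 8); Nexon gets 6.
- Std2 → Orbyt plays Z (best of 3, 4, 0, 9); Nexon gets 9.
- Std3 → Orbyt plays W (best of 4, 2, 1, 1); Nexon gets 4.
- Std4 → Orbyt plays X (best of 1, 8, 6, 0); Nexon gets 6.
Among 6, 9, 4, 6, the best is 9 at Std2. Subgame-perfect outcome: (Std2, Z) with payoffs (9, 9).
Under simultaneous play:
Nexon's best replies: W→Std4; X→Std2; Y→Std1; Z→Std2.
Orbyt's best replies: Std1→Z; Std2→Z; Std3→W; Std4→X.
The unique mutual best reply is (Std2, Z), giving (9, 9).
Nexon's commitment gain: 9 − 9 = 0.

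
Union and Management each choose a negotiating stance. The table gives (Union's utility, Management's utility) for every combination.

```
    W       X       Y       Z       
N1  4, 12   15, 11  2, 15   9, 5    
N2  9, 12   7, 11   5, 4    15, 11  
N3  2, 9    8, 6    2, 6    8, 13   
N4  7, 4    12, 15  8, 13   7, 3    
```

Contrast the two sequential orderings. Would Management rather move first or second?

If Union leads: Management's best replies are N1→Y, N2→W, N3→Z, N4→X; Union's induced payoffs 2, 9, 8, 12; outcome (N4, X), payoffs (12, 15).
If Management leads: Union's best replies are W→N2, X→N1, Y→N4, Z→N2; Management's induced payoffs 12, 11, 13, 11; outcome (N4, Y), payoffs (8, 13).
Management gets 13 moving first and 15 moving second, so Management prefers to move second.

second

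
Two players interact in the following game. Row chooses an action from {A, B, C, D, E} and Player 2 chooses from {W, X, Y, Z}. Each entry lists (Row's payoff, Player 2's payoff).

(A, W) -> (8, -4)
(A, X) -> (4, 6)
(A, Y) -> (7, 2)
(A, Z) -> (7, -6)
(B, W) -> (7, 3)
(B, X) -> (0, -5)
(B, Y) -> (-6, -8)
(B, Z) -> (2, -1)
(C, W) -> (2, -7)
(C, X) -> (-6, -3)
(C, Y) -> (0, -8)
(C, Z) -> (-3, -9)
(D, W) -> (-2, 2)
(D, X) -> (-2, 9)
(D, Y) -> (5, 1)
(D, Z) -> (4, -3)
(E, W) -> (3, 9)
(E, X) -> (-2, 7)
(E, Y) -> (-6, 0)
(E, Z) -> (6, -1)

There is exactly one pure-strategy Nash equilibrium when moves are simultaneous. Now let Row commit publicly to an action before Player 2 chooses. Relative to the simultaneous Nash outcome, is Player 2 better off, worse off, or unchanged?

Backward induction with Row moving first.
- A → Player 2 plays X (best of -4, 6, 2, -6); Row gets 4.
- B → Player 2 plays W (best of 3, -5, -8, -1); Row gets 7.
- C → Player 2 plays X (best of -7, -3, -8, -9); Row gets -6.
- D → Player 2 plays X (best of 2, 9, 1, -3); Row gets -2.
- E → Player 2 plays W (best of 9, 7, 0, -1); Row gets 3.
Among 4, 7, -6, -2, 3, the best is 7 at B. Subgame-perfect outcome: (B, W) with payoffs (7, 3).
For the simultaneous game, intersect best replies.
Row's best replies: W→A; X→A; Y→A; Z→A.
Player 2's best replies: A→X; B→W; C→X; D→X; E→W.
Only (A, X) has each player best-responding; Nash payoffs (4, 6).
Player 2 earns 3 sequentially versus 6 at the Nash outcome: worse off.

worse off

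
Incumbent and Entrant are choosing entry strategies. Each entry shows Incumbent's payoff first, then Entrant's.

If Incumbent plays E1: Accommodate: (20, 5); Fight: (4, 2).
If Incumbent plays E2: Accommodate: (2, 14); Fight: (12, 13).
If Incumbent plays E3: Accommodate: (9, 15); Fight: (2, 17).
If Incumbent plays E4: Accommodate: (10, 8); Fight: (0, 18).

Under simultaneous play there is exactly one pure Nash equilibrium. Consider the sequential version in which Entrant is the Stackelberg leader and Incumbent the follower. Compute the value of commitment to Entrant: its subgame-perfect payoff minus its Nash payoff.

Work backward from Incumbent's decision.
- Accommodate: Incumbent compares 20, 2, 9, 10 and picks E1; Entrant would get 5.
- Fight: Incumbent compares 4, 12, 2, 0 and picks E2; Entrant would get 13.
Maximizing over 5, 13, Entrant chooses Fight. Subgame-perfect outcome: (E2, Fight) with payoffs (12, 13).
Now find the simultaneous Nash equilibrium.
Incumbent's best replies: Accommodate→E1; Fight→E2.
Entrant's best replies: E1→Accommodate; E2→Accommodate; E3→Fight; E4→Fight.
Only (E1, Accommodate) has each player best-responding; Nash payoffs (20, 5).
Entrant's commitment gain: 13 − 5 = 8.

8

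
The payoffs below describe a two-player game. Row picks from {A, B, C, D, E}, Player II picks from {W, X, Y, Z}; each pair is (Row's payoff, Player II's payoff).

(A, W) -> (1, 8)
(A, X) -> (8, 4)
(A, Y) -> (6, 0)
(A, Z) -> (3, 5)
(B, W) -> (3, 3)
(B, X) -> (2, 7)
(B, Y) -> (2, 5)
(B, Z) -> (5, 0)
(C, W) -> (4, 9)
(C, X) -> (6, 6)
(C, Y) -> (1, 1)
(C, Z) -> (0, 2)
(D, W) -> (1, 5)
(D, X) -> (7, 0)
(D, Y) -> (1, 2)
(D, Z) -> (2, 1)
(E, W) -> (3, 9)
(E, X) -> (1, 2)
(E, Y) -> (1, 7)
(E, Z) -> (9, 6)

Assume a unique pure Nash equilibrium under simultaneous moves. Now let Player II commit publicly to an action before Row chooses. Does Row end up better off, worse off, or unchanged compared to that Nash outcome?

unchanged

Work backward from Row's decision.
- W: BR = C, leader payoff 9.
- X: BR = A, leader payoff 4.
- Y: BR = A, leader payoff 0.
- Z: BR = E, leader payoff 6.
Player II's induced payoffs are 9, 4, 0, 6, so Player II commits to W. Subgame-perfect outcome: (C, W) with payoffs (4, 9).
For the simultaneous game, intersect best replies.
Row's best replies: W→C; X→A; Y→A; Z→E.
Player II's best replies: A→W; B→X; C→W; D→W; E→W.
The unique mutual best reply is (C, W), giving (4, 9).
Row earns 4 sequentially versus 4 at the Nash outcome: unchanged.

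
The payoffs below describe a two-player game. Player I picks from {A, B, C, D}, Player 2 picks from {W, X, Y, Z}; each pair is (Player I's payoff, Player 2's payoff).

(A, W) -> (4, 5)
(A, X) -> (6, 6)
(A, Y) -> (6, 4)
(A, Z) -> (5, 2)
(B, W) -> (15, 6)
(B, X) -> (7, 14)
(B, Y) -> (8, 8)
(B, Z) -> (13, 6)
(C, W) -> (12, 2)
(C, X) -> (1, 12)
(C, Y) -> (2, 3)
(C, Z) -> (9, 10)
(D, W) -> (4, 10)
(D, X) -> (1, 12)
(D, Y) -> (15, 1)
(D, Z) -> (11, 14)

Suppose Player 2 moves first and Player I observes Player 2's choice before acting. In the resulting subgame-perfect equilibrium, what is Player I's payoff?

7

Player I best-responds to each possible Player 2 move:
- W → Player I plays B (best of 4, 15, 12, 4); Player 2 gets 6.
- X → Player I plays B (best of 6, 7, 1, 1); Player 2 gets 14.
- Y → Player I plays D (best of 6, 8, 2, 15); Player 2 gets 1.
- Z → Player I plays B (best of 5, 13, 9, 11); Player 2 gets 6.
Among 6, 14, 1, 6, the best is 14 at X. Subgame-perfect outcome: (B, X) with payoffs (7, 14).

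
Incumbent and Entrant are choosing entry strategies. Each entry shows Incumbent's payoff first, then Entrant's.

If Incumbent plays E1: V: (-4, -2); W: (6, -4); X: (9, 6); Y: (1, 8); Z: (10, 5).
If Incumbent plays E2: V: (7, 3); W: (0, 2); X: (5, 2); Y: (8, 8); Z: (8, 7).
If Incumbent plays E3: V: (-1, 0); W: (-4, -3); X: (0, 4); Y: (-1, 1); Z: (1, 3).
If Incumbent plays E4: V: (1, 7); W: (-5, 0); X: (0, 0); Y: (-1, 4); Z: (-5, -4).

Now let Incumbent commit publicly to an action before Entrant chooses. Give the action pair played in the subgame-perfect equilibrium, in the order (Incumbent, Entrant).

Backward induction with Incumbent moving first.
- E1 → Entrant plays Y (best of -2, -4, 6, 8, 5); Incumbent gets 1.
- E2 → Entrant plays Y (best of 3, 2, 2, 8, 7); Incumbent gets 8.
- E3 → Entrant plays X (best of 0, -3, 4, 1, 3); Incumbent gets 0.
- E4 → Entrant plays V (best of 7, 0, 0, 4, -4); Incumbent gets 1.
Among 1, 8, 0, 1, the best is 8 at E2. Subgame-perfect outcome: (E2, Y) with payoffs (8, 8).

(E2, Y)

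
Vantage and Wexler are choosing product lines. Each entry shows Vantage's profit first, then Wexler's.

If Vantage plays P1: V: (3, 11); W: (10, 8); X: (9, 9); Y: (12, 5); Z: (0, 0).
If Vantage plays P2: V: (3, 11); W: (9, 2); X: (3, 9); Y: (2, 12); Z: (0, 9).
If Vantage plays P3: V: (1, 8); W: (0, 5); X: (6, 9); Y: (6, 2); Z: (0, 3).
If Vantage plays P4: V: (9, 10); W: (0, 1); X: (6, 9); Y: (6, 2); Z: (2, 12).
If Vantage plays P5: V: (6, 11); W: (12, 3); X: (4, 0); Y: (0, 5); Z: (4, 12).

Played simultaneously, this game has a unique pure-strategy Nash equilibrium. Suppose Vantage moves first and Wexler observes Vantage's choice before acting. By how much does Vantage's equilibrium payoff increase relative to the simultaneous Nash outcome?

2

Solve by backward induction (Vantage leads).
- P1 → Wexler plays V (best of 11, 8, 9, 5, 0); Vantage gets 3.
- P2 → Wexler plays Y (best of 11, 2, 9, 12, 9); Vantage gets 2.
- P3 → Wexler plays X (best of 8, 5, 9, 2, 3); Vantage gets 6.
- P4 → Wexler plays Z (best of 10, 1, 9, 2, 12); Vantage gets 2.
- P5 → Wexler plays Z (best of 11, 3, 0, 5, 12); Vantage gets 4.
Among 3, 2, 6, 2, 4, the best is 6 at P3. Subgame-perfect outcome: (P3, X) with payoffs (6, 9).
Under simultaneous play:
Vantage's best replies: V→P4; W→P5; X→P1; Y→P1; Z→P5.
Wexler's best replies: P1→V; P2→Y; P3→X; P4→Z; P5→Z.
Only (P5, Z) has each player best-responding; Nash payoffs (4, 12).
Vantage's commitment gain: 6 − 4 = 2.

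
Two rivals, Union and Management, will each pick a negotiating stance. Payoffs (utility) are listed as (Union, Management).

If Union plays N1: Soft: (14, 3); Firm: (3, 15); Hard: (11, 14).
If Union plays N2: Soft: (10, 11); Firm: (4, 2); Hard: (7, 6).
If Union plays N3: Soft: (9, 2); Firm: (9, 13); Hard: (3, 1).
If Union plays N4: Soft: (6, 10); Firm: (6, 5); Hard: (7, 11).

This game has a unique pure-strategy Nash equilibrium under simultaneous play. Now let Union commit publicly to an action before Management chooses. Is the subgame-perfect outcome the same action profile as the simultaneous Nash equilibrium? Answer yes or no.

no

Work backward from Management's decision.
- N1: BR = Firm, leader payoff 3.
- N2: BR = Soft, leader payoff 10.
- N3: BR = Firm, leader payoff 9.
- N4: BR = Hard, leader payoff 7.
Among 3, 10, 9, 7, the best is 10 at N2. Subgame-perfect outcome: (N2, Soft) with payoffs (10, 11).
Under simultaneous play:
Union's best replies: Soft→N1; Firm→N3; Hard→N1.
Management's best replies: N1→Firm; N2→Soft; N3→Firm; N4→Hard.
The unique mutual best reply is (N3, Firm), giving (9, 13).
Sequential outcome (N2, Soft) differs from the Nash profile (N3, Firm).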